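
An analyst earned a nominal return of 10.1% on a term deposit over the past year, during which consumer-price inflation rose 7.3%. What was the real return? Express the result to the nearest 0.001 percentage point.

2.610%

Real return via the Fisher equation: (1 + 10.1%)/(1 + 7.3%) − 1 = 1.101/1.073 − 1 ≈ 0.02610.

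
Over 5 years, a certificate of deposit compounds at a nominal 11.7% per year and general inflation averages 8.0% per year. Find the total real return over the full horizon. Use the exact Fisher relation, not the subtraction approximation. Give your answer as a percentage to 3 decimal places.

18.344%

The annual real rate is (1+11.7%)/(1+8.0%) − 1 = 3.4259%.
Compounded over 5 years: (1 + 0.034259)^5 − 1 ≈ 0.18344.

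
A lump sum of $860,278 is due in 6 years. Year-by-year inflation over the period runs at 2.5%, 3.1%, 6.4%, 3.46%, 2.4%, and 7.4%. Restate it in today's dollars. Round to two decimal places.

$672,415.86

Price-level factor over 6 years: 1.025 × 1.031 × 1.064 × 1.0346 × 1.024 × 1.074 ≈ 1.2793838692.
Purchasing power today: $860,278 divided by that factor.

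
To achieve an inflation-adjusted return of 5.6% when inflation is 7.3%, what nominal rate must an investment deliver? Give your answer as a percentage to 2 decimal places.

13.31%

By the Fisher equation, 1 + r_nom = (1 + 5.6%)(1 + 7.3%) = 1.056 × 1.073 = 1.133088.
So r_nom = 13.3088%.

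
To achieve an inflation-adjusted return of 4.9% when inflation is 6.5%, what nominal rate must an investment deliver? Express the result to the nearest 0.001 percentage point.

By the Fisher equation, 1 + r_nom = (1 + 4.9%)(1 + 6.5%) = 1.049 × 1.065 = 1.117185.
So r_nom = 11.7185%.

11.719%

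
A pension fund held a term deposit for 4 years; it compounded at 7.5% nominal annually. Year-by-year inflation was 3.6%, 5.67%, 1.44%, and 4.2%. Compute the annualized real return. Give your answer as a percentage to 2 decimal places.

3.65%

Cumulative inflation factor: 1.036 × 1.0567 × 1.0144 × 1.042 ≈ 1.15715.
Nominal growth factor: 1.33547. Real growth factor = 1.33547 / 1.15715 ≈ 1.15411.
Annualized: 1.15411^(1/4) − 1 ≈ 0.03648.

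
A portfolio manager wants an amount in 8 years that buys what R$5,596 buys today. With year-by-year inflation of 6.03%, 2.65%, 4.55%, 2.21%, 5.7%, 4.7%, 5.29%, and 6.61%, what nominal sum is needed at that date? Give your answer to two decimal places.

Cumulative price-level factor: 1.0603 × 1.0265 × 1.0455 × 1.0221 × 1.057 × 1.047 × 1.0529 × 1.0661 ≈ 1.4448137916.
The nominal amount required is R$5,596 scaled up by that factor.

R$8,085.18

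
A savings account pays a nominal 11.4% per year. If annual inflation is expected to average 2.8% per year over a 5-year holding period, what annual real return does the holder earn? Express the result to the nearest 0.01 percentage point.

8.37%

With constant rates the annual real return is the same each year: (1+11.4%)/(1+2.8%) − 1 = 0.08366.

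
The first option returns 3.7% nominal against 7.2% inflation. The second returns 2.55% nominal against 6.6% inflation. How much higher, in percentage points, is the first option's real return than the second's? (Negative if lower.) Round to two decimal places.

The first option real return: 1.037/1.072 − 1 = -3.265%.
The second real return: 1.0255/1.066 − 1 = -3.799%.
Difference: -3.265 − (-3.799) = 0.534 pp.

0.53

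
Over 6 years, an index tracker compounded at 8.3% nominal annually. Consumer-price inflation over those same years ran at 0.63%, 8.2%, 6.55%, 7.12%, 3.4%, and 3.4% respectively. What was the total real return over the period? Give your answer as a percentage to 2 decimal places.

Cumulative inflation factor: 1.0063 × 1.082 × 1.0655 × 1.0712 × 1.034 × 1.034 ≈ 1.32868.
Nominal growth factor: 1.61351. Real growth factor = 1.61351 / 1.32868 ≈ 1.21437.
Total real return ≈ 21.4370%.

21.44%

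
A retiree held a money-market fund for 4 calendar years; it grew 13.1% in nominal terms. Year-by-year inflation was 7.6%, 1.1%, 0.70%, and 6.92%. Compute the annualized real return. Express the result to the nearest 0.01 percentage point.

-0.87%

Cumulative inflation factor: 1.076 × 1.011 × 1.0070 × 1.0692 ≈ 1.17126.
Nominal growth factor: 1.13100. Real growth factor = 1.13100 / 1.17126 ≈ 0.96563.
Annualized: 0.96563^(1/4) − 1 ≈ -0.00871.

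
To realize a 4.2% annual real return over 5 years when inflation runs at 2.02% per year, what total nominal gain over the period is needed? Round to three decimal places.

35.758%

Required annual nominal rate: (1+4.2%)(1+2.02%) − 1 = 6.30484%.
Cumulative over 5 years: (1 + 0.0630484)^5 − 1 ≈ 0.35758.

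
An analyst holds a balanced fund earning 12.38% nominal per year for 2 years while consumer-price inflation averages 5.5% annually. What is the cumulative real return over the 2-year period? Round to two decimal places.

The annual real rate is (1+12.38%)/(1+5.5%) − 1 = 6.5213%.
Compounded over 2 years: (1 + 0.065213)^2 − 1 ≈ 0.13468.

13.47%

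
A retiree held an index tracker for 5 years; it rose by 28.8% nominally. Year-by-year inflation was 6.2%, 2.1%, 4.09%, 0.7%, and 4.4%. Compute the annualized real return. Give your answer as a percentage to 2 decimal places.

Cumulative inflation factor: 1.062 × 1.021 × 1.0409 × 1.007 × 1.044 ≈ 1.18656.
Nominal growth factor: 1.28800. Real growth factor = 1.28800 / 1.18656 ≈ 1.08549.
Annualized: 1.08549^(1/5) − 1 ≈ 0.01654.

1.65%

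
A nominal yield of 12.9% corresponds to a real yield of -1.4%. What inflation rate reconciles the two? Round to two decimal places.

From (1+r_nom) = (1+r_real)(1+π), we get 1+π = (1 + 12.9%)/(1 − 1.4%) = 1.129/0.986 ≈ 1.14503.
So π ≈ 14.5030%.

14.50%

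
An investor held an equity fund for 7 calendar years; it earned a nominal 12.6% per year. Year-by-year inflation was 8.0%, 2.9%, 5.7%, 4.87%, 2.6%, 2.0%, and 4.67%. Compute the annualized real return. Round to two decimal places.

Cumulative inflation factor: 1.080 × 1.029 × 1.057 × 1.0487 × 1.026 × 1.020 × 1.0467 ≈ 1.34938.
Nominal growth factor: 2.29493. Real growth factor = 2.29493 / 1.34938 ≈ 1.70072.
Annualized: 1.70072^(1/7) − 1 ≈ 0.07882.

7.88%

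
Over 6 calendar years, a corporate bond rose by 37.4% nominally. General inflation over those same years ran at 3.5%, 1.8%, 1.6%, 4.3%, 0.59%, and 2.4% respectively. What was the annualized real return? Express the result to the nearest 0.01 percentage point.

Cumulative inflation factor: 1.035 × 1.018 × 1.016 × 1.043 × 1.0059 × 1.024 ≈ 1.15006.
Nominal growth factor: 1.37400. Real growth factor = 1.37400 / 1.15006 ≈ 1.19472.
Annualized: 1.19472^(1/6) − 1 ≈ 0.03010.

3.01%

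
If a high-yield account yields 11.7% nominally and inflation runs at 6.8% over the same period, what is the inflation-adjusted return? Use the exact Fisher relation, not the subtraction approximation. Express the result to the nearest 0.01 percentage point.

Real return via the Fisher equation: (1 + 11.7%)/(1 + 6.8%) − 1 = 1.117/1.068 − 1 ≈ 0.04588.

4.59%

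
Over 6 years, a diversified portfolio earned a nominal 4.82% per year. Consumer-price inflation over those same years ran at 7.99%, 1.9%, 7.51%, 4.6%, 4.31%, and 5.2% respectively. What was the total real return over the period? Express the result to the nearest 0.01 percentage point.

-2.32%

Cumulative inflation factor: 1.0799 × 1.019 × 1.0751 × 1.046 × 1.0431 × 1.052 ≈ 1.35794.
Nominal growth factor: 1.32637. Real growth factor = 1.32637 / 1.35794 ≈ 0.97675.
Total real return ≈ -2.3247%.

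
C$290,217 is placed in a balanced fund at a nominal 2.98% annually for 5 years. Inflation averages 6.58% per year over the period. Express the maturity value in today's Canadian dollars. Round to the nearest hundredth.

Nominal value at maturity: C$290,217 × (1 + 2.98%)^5 ≈ C$336,114.53.
Price-level factor over 5 years: (1 + 6.58%)^5 ≈ 1.3752402655.
Dividing the nominal maturity value by the price-level factor gives the value in today's money.

C$244,404.22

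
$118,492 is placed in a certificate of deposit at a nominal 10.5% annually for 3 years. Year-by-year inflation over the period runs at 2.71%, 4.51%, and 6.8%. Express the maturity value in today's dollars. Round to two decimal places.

$139,454.98

Nominal value at maturity: $118,492 × (1 + 10.5%)^3 ≈ $159,873.27.
Price-level factor over 3 years: 1.0271 × 1.0451 × 1.068 ≈ 1.1464149203.
The maturity value deflated by that factor is the answer in today's purchasing power.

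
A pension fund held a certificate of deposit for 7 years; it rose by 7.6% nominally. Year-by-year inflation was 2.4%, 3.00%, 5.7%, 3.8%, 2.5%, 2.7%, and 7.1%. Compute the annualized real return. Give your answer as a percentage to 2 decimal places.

Cumulative inflation factor: 1.024 × 1.0300 × 1.057 × 1.038 × 1.025 × 1.027 × 1.071 ≈ 1.30465.
Nominal growth factor: 1.07600. Real growth factor = 1.07600 / 1.30465 ≈ 0.82474.
Annualized: 0.82474^(1/7) − 1 ≈ -0.02715.

-2.72%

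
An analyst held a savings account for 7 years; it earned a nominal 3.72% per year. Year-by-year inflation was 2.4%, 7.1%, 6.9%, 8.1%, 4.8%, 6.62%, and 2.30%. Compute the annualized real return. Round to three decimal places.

Cumulative inflation factor: 1.024 × 1.071 × 1.069 × 1.081 × 1.048 × 1.0662 × 1.0230 ≈ 1.44867.
Nominal growth factor: 1.29133. Real growth factor = 1.29133 / 1.44867 ≈ 0.89139.
Annualized: 0.89139^(1/7) − 1 ≈ -0.01629.

-1.629%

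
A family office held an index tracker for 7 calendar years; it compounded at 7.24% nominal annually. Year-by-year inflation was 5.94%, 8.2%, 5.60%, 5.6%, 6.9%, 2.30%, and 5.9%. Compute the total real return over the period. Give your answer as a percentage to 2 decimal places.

10.19%

Cumulative inflation factor: 1.0594 × 1.082 × 1.0560 × 1.056 × 1.069 × 1.0230 × 1.059 ≈ 1.48035.
Nominal growth factor: 1.63116. Real growth factor = 1.63116 / 1.48035 ≈ 1.10188.
Total real return ≈ 10.1877%.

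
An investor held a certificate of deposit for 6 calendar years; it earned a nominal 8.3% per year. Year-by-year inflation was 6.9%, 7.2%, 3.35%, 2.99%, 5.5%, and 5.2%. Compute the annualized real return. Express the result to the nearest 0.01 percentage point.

2.97%

Cumulative inflation factor: 1.069 × 1.072 × 1.0335 × 1.0299 × 1.055 × 1.052 ≈ 1.35377.
Nominal growth factor: 1.61351. Real growth factor = 1.61351 / 1.35377 ≈ 1.19186.
Annualized: 1.19186^(1/6) − 1 ≈ 0.02968.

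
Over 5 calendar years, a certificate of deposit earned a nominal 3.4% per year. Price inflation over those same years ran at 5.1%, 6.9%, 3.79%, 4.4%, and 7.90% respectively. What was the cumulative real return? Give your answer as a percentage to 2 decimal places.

-10.02%

Cumulative inflation factor: 1.051 × 1.069 × 1.0379 × 1.044 × 1.0790 ≈ 1.31358.
Nominal growth factor: 1.18196. Real growth factor = 1.18196 / 1.31358 ≈ 0.89980.
Total real return ≈ -10.0202%.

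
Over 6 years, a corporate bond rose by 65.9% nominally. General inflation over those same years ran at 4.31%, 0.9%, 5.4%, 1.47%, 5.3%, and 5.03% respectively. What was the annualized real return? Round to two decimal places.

4.90%

Cumulative inflation factor: 1.0431 × 1.009 × 1.054 × 1.0147 × 1.053 × 1.0503 ≈ 1.24491.
Nominal growth factor: 1.65900. Real growth factor = 1.65900 / 1.24491 ≈ 1.33263.
Annualized: 1.33263^(1/6) − 1 ≈ 0.04902.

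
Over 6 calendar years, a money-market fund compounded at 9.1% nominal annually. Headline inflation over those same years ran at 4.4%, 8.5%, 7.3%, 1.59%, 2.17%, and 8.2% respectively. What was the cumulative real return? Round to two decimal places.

Cumulative inflation factor: 1.044 × 1.085 × 1.073 × 1.0159 × 1.0217 × 1.082 ≈ 1.36500.
Nominal growth factor: 1.68635. Real growth factor = 1.68635 / 1.36500 ≈ 1.23543.
Total real return ≈ 23.5427%.

23.54%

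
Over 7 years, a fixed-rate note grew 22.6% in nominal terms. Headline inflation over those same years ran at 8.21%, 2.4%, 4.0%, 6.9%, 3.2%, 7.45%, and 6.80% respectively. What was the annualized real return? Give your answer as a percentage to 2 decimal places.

-2.45%

Cumulative inflation factor: 1.0821 × 1.024 × 1.040 × 1.069 × 1.032 × 1.0745 × 1.0680 ≈ 1.45893.
Nominal growth factor: 1.22600. Real growth factor = 1.22600 / 1.45893 ≈ 0.84034.
Annualized: 0.84034^(1/7) − 1 ≈ -0.02454.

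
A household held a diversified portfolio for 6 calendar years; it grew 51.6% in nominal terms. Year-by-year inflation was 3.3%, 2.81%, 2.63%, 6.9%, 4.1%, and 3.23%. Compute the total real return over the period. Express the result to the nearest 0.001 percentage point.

Cumulative inflation factor: 1.033 × 1.0281 × 1.0263 × 1.069 × 1.041 × 1.0323 ≈ 1.25212.
Nominal growth factor: 1.51600. Real growth factor = 1.51600 / 1.25212 ≈ 1.21075.
Total real return ≈ 21.0751%.

21.075%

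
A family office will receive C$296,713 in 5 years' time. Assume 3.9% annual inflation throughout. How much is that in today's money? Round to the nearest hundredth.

C$245,052.33

Price-level factor over 5 years: (1 + 3.9%)^5 ≈ 1.2108148474.
Purchasing power today: C$296,713 divided by that factor.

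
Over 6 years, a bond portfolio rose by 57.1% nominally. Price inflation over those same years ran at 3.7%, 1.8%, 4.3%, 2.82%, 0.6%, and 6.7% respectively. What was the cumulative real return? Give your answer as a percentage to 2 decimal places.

Cumulative inflation factor: 1.037 × 1.018 × 1.043 × 1.0282 × 1.006 × 1.067 ≈ 1.21521.
Nominal growth factor: 1.57100. Real growth factor = 1.57100 / 1.21521 ≈ 1.29278.
Total real return ≈ 29.2782%.

29.28%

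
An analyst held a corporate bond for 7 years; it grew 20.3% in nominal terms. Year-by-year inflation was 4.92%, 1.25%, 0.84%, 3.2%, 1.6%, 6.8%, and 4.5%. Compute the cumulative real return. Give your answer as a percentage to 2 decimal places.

-4.03%

Cumulative inflation factor: 1.0492 × 1.0125 × 1.0084 × 1.032 × 1.016 × 1.068 × 1.045 ≈ 1.25357.
Nominal growth factor: 1.20300. Real growth factor = 1.20300 / 1.25357 ≈ 0.95966.
Total real return ≈ -4.0337%.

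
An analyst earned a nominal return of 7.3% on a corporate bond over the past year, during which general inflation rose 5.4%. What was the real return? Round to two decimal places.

1.80%

Real return via the Fisher equation: (1 + 7.3%)/(1 + 5.4%) − 1 = 1.073/1.054 − 1 ≈ 0.01803.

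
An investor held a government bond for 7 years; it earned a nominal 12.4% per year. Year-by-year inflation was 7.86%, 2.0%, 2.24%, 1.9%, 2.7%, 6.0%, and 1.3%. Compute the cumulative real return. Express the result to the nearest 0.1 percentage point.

79.3%

Cumulative inflation factor: 1.0786 × 1.020 × 1.0224 × 1.019 × 1.027 × 1.060 × 1.013 ≈ 1.26398.
Nominal growth factor: 2.26654. Real growth factor = 2.26654 / 1.26398 ≈ 1.79318.
Total real return ≈ 79.3176%.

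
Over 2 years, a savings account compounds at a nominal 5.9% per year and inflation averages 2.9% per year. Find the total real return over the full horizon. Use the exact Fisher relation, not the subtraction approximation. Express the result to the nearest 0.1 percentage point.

The annual real rate is (1+5.9%)/(1+2.9%) − 1 = 2.9155%.
Compounded over 2 years: (1 + 0.029155)^2 − 1 ≈ 0.05916.

5.9%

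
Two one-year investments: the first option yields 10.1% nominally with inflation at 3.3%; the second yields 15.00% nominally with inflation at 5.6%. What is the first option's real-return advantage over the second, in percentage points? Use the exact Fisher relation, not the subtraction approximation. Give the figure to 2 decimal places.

The first option real return: 1.101/1.033 − 1 = 6.583%.
The second real return: 1.1500/1.056 − 1 = 8.902%.
Difference: 6.583 − 8.902 = -2.319 pp.

-2.32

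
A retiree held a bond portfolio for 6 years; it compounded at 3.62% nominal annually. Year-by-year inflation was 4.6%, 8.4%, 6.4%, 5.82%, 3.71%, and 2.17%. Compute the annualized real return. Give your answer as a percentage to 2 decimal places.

Cumulative inflation factor: 1.046 × 1.084 × 1.064 × 1.0582 × 1.0371 × 1.0217 ≈ 1.35274.
Nominal growth factor: 1.23783. Real growth factor = 1.23783 / 1.35274 ≈ 0.91505.
Annualized: 0.91505^(1/6) − 1 ≈ -0.01469.

-1.47%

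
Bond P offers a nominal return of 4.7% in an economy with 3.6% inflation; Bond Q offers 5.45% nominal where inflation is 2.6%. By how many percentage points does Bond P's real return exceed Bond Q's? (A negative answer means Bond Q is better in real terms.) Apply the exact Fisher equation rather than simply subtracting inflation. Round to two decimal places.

-1.72

Bond P real return: 1.047/1.036 − 1 = 1.062%.
Bond Q real return: 1.0545/1.026 − 1 = 2.778%.
Difference: 1.062 − 2.778 = -1.716 pp.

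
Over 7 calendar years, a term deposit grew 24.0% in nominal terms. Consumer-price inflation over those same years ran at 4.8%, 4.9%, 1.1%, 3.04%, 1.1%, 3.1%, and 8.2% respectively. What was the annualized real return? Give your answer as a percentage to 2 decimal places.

Cumulative inflation factor: 1.048 × 1.049 × 1.011 × 1.0304 × 1.011 × 1.031 × 1.082 ≈ 1.29161.
Nominal growth factor: 1.24000. Real growth factor = 1.24000 / 1.29161 ≈ 0.96004.
Annualized: 0.96004^(1/7) − 1 ≈ -0.00581.

-0.58%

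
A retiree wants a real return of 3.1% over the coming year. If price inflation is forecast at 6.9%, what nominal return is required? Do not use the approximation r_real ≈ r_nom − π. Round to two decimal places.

10.21%

By the Fisher equation, 1 + r_nom = (1 + 3.1%)(1 + 6.9%) = 1.031 × 1.069 = 1.102139.
So r_nom = 10.2139%.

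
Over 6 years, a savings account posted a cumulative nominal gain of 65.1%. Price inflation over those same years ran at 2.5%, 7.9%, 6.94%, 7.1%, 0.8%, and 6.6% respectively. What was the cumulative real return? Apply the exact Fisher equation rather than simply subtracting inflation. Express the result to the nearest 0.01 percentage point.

Cumulative inflation factor: 1.025 × 1.079 × 1.0694 × 1.071 × 1.008 × 1.066 ≈ 1.36111.
Nominal growth factor: 1.65100. Real growth factor = 1.65100 / 1.36111 ≈ 1.21298.
Total real return ≈ 21.2982%.

21.30%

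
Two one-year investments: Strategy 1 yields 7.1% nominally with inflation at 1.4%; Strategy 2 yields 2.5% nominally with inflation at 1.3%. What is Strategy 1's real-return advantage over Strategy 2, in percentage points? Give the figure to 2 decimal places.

Strategy 1 real return: 1.071/1.014 − 1 = 5.621%.
Strategy 2 real return: 1.025/1.013 − 1 = 1.185%.
Difference: 5.621 − 1.185 = 4.436 pp.

4.44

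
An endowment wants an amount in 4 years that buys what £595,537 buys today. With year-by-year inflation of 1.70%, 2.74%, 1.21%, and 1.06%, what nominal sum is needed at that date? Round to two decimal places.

£636,461.27

Cumulative price-level factor: 1.0170 × 1.0274 × 1.0121 × 1.0106 ≈ 1.0687182681.
Multiplying £595,537 by the price-level factor gives the future nominal sum.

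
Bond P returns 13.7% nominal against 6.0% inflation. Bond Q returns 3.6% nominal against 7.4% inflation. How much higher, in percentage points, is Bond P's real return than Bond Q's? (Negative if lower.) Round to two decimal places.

10.80

Bond P real return: 1.137/1.060 − 1 = 7.264%.
Bond Q real return: 1.036/1.074 − 1 = -3.538%.
Difference: 7.264 − (-3.538) = 10.802 pp.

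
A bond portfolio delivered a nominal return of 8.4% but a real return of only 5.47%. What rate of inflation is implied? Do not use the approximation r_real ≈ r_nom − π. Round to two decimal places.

From (1+r_nom) = (1+r_real)(1+π), we get 1+π = (1 + 8.4%)/(1 + 5.47%) = 1.084/1.0547 ≈ 1.02778.
So π ≈ 2.7780%.

2.78%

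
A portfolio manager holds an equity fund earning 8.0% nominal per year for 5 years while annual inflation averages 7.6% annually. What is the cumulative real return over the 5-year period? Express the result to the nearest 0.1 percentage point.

1.9%

The annual real rate is (1+8.0%)/(1+7.6%) − 1 = 0.3717%.
Compounded over 5 years: (1 + 0.003717)^5 − 1 ≈ 0.01873.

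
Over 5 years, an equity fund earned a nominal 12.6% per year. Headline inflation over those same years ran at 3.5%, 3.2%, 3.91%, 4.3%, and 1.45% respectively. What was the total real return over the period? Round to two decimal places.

54.13%

Cumulative inflation factor: 1.035 × 1.032 × 1.0391 × 1.043 × 1.0145 ≈ 1.17439.
Nominal growth factor: 1.81006. Real growth factor = 1.81006 / 1.17439 ≈ 1.54127.
Total real return ≈ 54.1268%.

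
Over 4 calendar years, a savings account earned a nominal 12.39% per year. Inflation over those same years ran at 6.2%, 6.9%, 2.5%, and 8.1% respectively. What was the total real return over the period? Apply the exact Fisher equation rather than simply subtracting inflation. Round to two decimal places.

26.84%

Cumulative inflation factor: 1.062 × 1.069 × 1.025 × 1.081 ≈ 1.25792.
Nominal growth factor: 1.59555. Real growth factor = 1.59555 / 1.25792 ≈ 1.26841.
Total real return ≈ 26.8408%.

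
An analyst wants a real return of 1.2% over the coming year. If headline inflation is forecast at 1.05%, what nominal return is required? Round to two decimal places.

By the Fisher equation, 1 + r_nom = (1 + 1.2%)(1 + 1.05%) = 1.012 × 1.0105 = 1.022626.
So r_nom = 2.2626%.

2.26%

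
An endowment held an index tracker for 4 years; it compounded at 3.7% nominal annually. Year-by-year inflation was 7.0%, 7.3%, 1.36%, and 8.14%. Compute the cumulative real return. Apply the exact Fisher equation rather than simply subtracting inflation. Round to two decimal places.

-8.11%

Cumulative inflation factor: 1.070 × 1.073 × 1.0136 × 1.0814 ≈ 1.25845.
Nominal growth factor: 1.15642. Real growth factor = 1.15642 / 1.25845 ≈ 0.91892.
Total real return ≈ -8.1078%.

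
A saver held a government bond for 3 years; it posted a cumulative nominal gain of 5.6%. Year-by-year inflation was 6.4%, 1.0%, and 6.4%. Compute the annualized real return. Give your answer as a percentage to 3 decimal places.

-2.616%

Cumulative inflation factor: 1.064 × 1.010 × 1.064 ≈ 1.14342.
Nominal growth factor: 1.05600. Real growth factor = 1.05600 / 1.14342 ≈ 0.92355.
Annualized: 0.92355^(1/3) − 1 ≈ -0.02616.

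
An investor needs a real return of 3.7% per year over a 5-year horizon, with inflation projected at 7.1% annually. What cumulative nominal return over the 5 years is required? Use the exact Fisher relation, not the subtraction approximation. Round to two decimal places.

Required annual nominal rate: (1+3.7%)(1+7.1%) − 1 = 11.0627%.
Cumulative over 5 years: (1 + 0.110627)^5 − 1 ≈ 0.68982.

68.98%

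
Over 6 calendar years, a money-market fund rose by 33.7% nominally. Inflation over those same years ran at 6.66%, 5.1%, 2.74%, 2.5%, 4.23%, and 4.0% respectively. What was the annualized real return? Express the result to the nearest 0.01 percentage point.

Cumulative inflation factor: 1.0666 × 1.051 × 1.0274 × 1.025 × 1.0423 × 1.040 ≈ 1.27966.
Nominal growth factor: 1.33700. Real growth factor = 1.33700 / 1.27966 ≈ 1.04481.
Annualized: 1.04481^(1/6) − 1 ≈ 0.00733.

0.73%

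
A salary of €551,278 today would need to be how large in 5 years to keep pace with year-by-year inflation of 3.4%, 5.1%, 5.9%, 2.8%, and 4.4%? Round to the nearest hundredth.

€680,900.24

Cumulative price-level factor: 1.034 × 1.051 × 1.059 × 1.028 × 1.044 ≈ 1.2351304488.
The nominal amount required is €551,278 scaled up by that factor.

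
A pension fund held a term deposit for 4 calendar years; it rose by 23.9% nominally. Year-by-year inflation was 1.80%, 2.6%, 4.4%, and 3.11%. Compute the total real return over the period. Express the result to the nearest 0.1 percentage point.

10.2%

Cumulative inflation factor: 1.0180 × 1.026 × 1.044 × 1.0311 ≈ 1.12434.
Nominal growth factor: 1.23900. Real growth factor = 1.23900 / 1.12434 ≈ 1.10198.
Total real return ≈ 10.1983%.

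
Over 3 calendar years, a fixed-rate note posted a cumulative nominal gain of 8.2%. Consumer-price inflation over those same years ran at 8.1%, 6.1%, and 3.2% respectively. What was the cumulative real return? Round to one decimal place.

Cumulative inflation factor: 1.081 × 1.061 × 1.032 ≈ 1.18364.
Nominal growth factor: 1.08200. Real growth factor = 1.08200 / 1.18364 ≈ 0.91413.
Total real return ≈ -8.5873%.

-8.6%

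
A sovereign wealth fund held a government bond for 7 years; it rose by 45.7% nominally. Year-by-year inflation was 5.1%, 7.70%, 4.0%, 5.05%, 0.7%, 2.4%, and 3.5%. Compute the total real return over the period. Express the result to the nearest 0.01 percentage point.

Cumulative inflation factor: 1.051 × 1.0770 × 1.040 × 1.0505 × 1.007 × 1.024 × 1.035 ≈ 1.31983.
Nominal growth factor: 1.45700. Real growth factor = 1.45700 / 1.31983 ≈ 1.10393.
Total real return ≈ 10.3931%.

10.39%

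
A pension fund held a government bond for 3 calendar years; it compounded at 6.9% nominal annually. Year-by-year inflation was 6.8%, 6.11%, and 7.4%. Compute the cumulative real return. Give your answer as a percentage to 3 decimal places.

Cumulative inflation factor: 1.068 × 1.0611 × 1.074 ≈ 1.21712.
Nominal growth factor: 1.22161. Real growth factor = 1.22161 / 1.21712 ≈ 1.00369.
Total real return ≈ 0.3694%.

0.369%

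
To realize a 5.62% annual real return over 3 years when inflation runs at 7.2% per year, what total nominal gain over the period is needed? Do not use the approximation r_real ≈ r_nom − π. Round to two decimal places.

45.15%

Required annual nominal rate: (1+5.62%)(1+7.2%) − 1 = 13.22464%.
Cumulative over 3 years: (1 + 0.1322464)^3 − 1 ≈ 0.45152.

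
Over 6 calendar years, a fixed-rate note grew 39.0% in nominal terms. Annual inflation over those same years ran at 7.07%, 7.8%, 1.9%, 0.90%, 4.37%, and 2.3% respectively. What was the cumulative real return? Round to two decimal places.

Cumulative inflation factor: 1.0707 × 1.078 × 1.019 × 1.0090 × 1.0437 × 1.023 ≈ 1.26708.
Nominal growth factor: 1.39000. Real growth factor = 1.39000 / 1.26708 ≈ 1.09701.
Total real return ≈ 9.7012%.

9.70%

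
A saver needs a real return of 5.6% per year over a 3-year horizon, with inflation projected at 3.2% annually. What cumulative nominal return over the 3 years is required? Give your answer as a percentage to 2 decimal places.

Required annual nominal rate: (1+5.6%)(1+3.2%) − 1 = 8.9792%.
Cumulative over 3 years: (1 + 0.089792)^3 − 1 ≈ 0.29429.

29.43%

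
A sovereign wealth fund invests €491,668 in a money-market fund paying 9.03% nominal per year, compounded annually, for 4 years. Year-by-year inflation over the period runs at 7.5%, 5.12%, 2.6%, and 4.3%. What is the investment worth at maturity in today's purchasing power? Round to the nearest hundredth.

Nominal value at maturity: €491,668 × (1 + 9.03%)^4 ≈ €694,793.89.
Price-level factor over 4 years: 1.075 × 1.0512 × 1.026 × 1.043 ≈ 1.2092761447.
The maturity value deflated by that factor is the answer in today's purchasing power.

€574,553.54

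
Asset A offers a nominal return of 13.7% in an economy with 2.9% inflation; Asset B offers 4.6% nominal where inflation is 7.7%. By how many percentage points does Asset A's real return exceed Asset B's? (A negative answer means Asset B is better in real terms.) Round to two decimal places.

Asset A real return: 1.137/1.029 − 1 = 10.496%.
Asset B real return: 1.046/1.077 − 1 = -2.878%.
Difference: 10.496 − (-2.878) = 13.374 pp.

13.37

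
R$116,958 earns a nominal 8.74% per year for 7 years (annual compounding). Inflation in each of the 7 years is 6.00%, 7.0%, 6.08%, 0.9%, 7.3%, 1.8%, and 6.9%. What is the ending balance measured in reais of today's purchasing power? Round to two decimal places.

R$148,325.46

Nominal value at maturity: R$116,958 × (1 + 8.74%)^7 ≈ R$210,259.31.
Price-level factor over 7 years: 1.0600 × 1.070 × 1.0608 × 1.009 × 1.073 × 1.018 × 1.069 ≈ 1.4175537181.
The maturity value deflated by that factor is the answer in today's purchasing power.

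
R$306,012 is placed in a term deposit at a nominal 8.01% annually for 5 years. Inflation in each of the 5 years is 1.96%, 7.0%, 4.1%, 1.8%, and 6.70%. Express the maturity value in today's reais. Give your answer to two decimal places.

R$364,654.65

Nominal value at maturity: R$306,012 × (1 + 8.01%)^5 ≈ R$449,840.22.
Price-level factor over 5 years: 1.0196 × 1.070 × 1.041 × 1.018 × 1.0670 ≈ 1.2336061659.
The maturity value deflated by that factor is the answer in today's purchasing power.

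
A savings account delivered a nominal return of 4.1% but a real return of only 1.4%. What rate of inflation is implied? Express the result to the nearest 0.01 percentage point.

2.66%

From (1+r_nom) = (1+r_real)(1+π), we get 1+π = (1 + 4.1%)/(1 + 1.4%) = 1.041/1.014 ≈ 1.02663.
So π ≈ 2.6627%.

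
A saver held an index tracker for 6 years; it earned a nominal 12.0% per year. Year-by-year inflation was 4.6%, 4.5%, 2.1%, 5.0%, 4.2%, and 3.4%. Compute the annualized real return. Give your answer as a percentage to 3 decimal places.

7.732%

Cumulative inflation factor: 1.046 × 1.045 × 1.021 × 1.050 × 1.042 × 1.034 ≈ 1.26256.
Nominal growth factor: 1.97382. Real growth factor = 1.97382 / 1.26256 ≈ 1.56335.
Annualized: 1.56335^(1/6) − 1 ≈ 0.07732.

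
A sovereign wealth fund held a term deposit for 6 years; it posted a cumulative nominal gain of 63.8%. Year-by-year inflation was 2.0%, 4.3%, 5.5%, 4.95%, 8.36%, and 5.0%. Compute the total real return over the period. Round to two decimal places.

22.22%

Cumulative inflation factor: 1.020 × 1.043 × 1.055 × 1.0495 × 1.0836 × 1.050 ≈ 1.34022.
Nominal growth factor: 1.63800. Real growth factor = 1.63800 / 1.34022 ≈ 1.22218.
Total real return ≈ 22.2183%.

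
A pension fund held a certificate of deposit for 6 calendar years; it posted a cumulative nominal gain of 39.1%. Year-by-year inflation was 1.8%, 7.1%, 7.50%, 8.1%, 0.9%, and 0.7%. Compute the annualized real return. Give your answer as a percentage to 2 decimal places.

Cumulative inflation factor: 1.018 × 1.071 × 1.0750 × 1.081 × 1.009 × 1.007 ≈ 1.28734.
Nominal growth factor: 1.39100. Real growth factor = 1.39100 / 1.28734 ≈ 1.08053.
Annualized: 1.08053^(1/6) − 1 ≈ 0.01299.

1.30%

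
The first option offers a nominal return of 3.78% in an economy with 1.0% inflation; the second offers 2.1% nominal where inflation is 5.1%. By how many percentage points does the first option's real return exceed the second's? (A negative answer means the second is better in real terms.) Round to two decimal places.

The first option real return: 1.0378/1.010 − 1 = 2.752%.
The second real return: 1.021/1.051 − 1 = -2.854%.
Difference: 2.752 − (-2.854) = 5.606 pp.

5.61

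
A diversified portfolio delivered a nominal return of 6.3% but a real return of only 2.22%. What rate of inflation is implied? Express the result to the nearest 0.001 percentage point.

From (1+r_nom) = (1+r_real)(1+π), we get 1+π = (1 + 6.3%)/(1 + 2.22%) = 1.063/1.0222 ≈ 1.03991.
So π ≈ 3.9914%.

3.991%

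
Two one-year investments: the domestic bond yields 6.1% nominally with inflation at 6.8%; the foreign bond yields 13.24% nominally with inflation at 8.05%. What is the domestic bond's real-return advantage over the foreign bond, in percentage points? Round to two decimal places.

-5.46

The domestic bond real return: 1.061/1.068 − 1 = -0.655%.
The foreign bond real return: 1.1324/1.0805 − 1 = 4.803%.
Difference: -0.655 − 4.803 = -5.458 pp.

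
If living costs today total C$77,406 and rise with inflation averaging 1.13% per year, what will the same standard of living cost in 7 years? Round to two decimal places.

Cumulative price-level factor: (1+1.13%)^7 ≈ 1.0818325659.
Multiplying C$77,406 by the price-level factor gives the future nominal sum.

C$83,740.33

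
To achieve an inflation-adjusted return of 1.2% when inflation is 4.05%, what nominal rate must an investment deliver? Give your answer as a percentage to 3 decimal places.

By the Fisher equation, 1 + r_nom = (1 + 1.2%)(1 + 4.05%) = 1.012 × 1.0405 = 1.052986.
So r_nom = 5.2986%.

5.299%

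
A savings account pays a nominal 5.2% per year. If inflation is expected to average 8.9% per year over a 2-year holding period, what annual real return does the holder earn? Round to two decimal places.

With constant rates the annual real return is the same each year: (1+5.2%)/(1+8.9%) − 1 = -0.03398.

-3.40%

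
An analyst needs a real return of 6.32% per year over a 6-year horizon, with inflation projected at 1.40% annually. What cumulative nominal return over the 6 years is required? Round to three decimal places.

57.006%

Required annual nominal rate: (1+6.32%)(1+1.40%) − 1 = 7.80848%.
Cumulative over 6 years: (1 + 0.0780848)^6 − 1 ≈ 0.57006.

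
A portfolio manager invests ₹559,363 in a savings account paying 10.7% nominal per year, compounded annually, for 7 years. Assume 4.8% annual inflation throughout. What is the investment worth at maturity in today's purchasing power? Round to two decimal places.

₹820,725.83

Nominal value at maturity: ₹559,363 × (1 + 10.7%)^7 ≈ ₹1,139,533.46.
Price-level factor over 7 years: (1 + 4.8%)^7 ≈ 1.3884459516.
The maturity value deflated by that factor is the answer in today's purchasing power.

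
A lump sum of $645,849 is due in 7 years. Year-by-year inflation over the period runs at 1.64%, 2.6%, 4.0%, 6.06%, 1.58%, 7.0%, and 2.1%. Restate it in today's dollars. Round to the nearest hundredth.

$505,960.12

Price-level factor over 7 years: 1.0164 × 1.026 × 1.040 × 1.0606 × 1.0158 × 1.070 × 1.021 ≈ 1.2764820365.
Purchasing power today: $645,849 divided by that factor.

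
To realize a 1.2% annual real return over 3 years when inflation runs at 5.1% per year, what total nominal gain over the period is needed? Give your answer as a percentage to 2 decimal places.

Required annual nominal rate: (1+1.2%)(1+5.1%) − 1 = 6.3612%.
Cumulative over 3 years: (1 + 0.063612)^3 − 1 ≈ 0.20323.

20.32%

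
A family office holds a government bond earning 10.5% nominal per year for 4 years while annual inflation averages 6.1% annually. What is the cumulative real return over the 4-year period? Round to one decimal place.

The annual real rate is (1+10.5%)/(1+6.1%) − 1 = 4.1470%.
Compounded over 4 years: (1 + 0.041470)^4 − 1 ≈ 0.17649.

17.6%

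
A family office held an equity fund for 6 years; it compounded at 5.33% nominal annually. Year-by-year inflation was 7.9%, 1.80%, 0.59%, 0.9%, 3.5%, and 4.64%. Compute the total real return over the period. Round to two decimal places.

13.10%

Cumulative inflation factor: 1.079 × 1.0180 × 1.0059 × 1.009 × 1.035 × 1.0464 ≈ 1.20741.
Nominal growth factor: 1.36557. Real growth factor = 1.36557 / 1.20741 ≈ 1.13099.
Total real return ≈ 13.0991%.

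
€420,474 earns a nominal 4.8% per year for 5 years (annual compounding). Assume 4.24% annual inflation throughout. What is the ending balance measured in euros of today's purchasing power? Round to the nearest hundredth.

€431,890.40

Nominal value at maturity: €420,474 × (1 + 4.8%)^5 ≈ €531,551.76.
Price-level factor over 5 years: (1 + 4.24%)^5 ≈ 1.2307561470.
The maturity value deflated by that factor is the answer in today's purchasing power.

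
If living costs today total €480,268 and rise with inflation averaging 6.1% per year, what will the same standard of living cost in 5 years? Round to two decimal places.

Cumulative price-level factor: (1+6.1%)^5 ≈ 1.3445498838.
The nominal amount required is €480,268 scaled up by that factor.

€645,744.28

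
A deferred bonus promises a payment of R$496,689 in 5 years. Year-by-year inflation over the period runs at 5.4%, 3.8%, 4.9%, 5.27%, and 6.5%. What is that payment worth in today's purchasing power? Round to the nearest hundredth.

Price-level factor over 5 years: 1.054 × 1.038 × 1.049 × 1.0527 × 1.065 ≈ 1.2866715057.
Purchasing power today: R$496,689 divided by that factor.

R$386,026.27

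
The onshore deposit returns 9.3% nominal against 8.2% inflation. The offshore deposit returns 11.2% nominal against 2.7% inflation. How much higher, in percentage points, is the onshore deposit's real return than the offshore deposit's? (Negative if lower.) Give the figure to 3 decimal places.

The onshore deposit real return: 1.093/1.082 − 1 = 1.0166%.
The offshore deposit real return: 1.112/1.027 − 1 = 8.2765%.
Difference: 1.0166 − 8.2765 = -7.2599 pp.

-7.260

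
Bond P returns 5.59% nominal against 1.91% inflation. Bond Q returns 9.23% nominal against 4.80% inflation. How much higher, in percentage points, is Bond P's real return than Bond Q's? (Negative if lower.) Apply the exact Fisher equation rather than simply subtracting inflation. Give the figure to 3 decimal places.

-0.616

Bond P real return: 1.0559/1.0191 − 1 = 3.6110%.
Bond Q real return: 1.0923/1.0480 − 1 = 4.2271%.
Difference: 3.6110 − 4.2271 = -0.6161 pp.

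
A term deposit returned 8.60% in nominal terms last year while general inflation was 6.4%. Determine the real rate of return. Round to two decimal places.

2.07%

Real return via the Fisher equation: (1 + 8.60%)/(1 + 6.4%) − 1 = 1.0860/1.064 − 1 ≈ 0.02068.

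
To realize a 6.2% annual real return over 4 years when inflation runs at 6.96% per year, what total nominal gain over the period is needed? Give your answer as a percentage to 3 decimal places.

66.488%

Required annual nominal rate: (1+6.2%)(1+6.96%) − 1 = 13.59152%.
Cumulative over 4 years: (1 + 0.1359152)^4 − 1 ≈ 0.66488.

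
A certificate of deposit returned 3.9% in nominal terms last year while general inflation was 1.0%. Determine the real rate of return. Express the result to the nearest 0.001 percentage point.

Real return via the Fisher equation: (1 + 3.9%)/(1 + 1.0%) − 1 = 1.039/1.010 − 1 ≈ 0.02871.

2.871%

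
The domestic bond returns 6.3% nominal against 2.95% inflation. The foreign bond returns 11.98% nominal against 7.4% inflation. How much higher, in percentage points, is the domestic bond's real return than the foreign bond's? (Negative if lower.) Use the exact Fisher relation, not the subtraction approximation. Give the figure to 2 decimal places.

The domestic bond real return: 1.063/1.0295 − 1 = 3.254%.
The foreign bond real return: 1.1198/1.074 − 1 = 4.264%.
Difference: 3.254 − 4.264 = -1.010 pp.

-1.01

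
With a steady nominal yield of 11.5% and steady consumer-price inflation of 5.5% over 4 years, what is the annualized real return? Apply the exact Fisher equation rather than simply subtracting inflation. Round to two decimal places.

5.69%

With constant rates the annual real return is the same each year: (1+11.5%)/(1+5.5%) − 1 = 0.05687.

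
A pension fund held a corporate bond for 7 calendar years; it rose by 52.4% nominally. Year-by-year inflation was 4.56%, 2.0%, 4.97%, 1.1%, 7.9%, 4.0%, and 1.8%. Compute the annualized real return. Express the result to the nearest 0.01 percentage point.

Cumulative inflation factor: 1.0456 × 1.020 × 1.0497 × 1.011 × 1.079 × 1.040 × 1.018 ≈ 1.29296.
Nominal growth factor: 1.52400. Real growth factor = 1.52400 / 1.29296 ≈ 1.17869.
Annualized: 1.17869^(1/7) − 1 ≈ 0.02376.

2.38%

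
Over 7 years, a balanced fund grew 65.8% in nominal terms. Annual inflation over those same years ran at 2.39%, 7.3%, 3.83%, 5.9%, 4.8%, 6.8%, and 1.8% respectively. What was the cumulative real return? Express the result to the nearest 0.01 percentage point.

20.46%

Cumulative inflation factor: 1.0239 × 1.073 × 1.0383 × 1.059 × 1.048 × 1.068 × 1.018 ≈ 1.37644.
Nominal growth factor: 1.65800. Real growth factor = 1.65800 / 1.37644 ≈ 1.20456.
Total real return ≈ 20.4559%.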